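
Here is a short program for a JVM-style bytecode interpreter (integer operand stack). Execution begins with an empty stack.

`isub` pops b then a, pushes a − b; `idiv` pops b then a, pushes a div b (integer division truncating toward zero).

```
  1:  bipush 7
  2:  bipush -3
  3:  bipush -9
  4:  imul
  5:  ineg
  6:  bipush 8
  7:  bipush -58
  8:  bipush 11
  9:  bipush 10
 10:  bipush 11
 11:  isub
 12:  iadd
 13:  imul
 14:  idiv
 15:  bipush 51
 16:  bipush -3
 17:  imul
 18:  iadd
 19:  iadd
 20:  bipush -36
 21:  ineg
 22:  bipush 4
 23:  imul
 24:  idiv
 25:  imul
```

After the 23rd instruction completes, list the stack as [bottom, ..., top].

bipush 7   → 7
bipush -3  → 7 -3
bipush -9  → 7 -3 -9
imul       → 7 27
ineg       → 7 -27
bipush 8   → 7 -27 8
bipush -58 → 7 -27 8 -58
bipush 11  → 7 -27 8 -58 11
bipush 10  → 7 -27 8 -58 11 10
bipush 11  → 7 -27 8 -58 11 10 11
isub       → 7 -27 8 -58 11 -1
iadd       → 7 -27 8 -58 10
imul       → 7 -27 8 -580
idiv       → 7 -27 0
bipush 51  → 7 -27 0 51
bipush -3  → 7 -27 0 51 -3
imul       → 7 -27 0 -153
iadd       → 7 -27 -153
iadd       → 7 -180
bipush -36 → 7 -180 -36
ineg       → 7 -180 36
bipush 4   → 7 -180 36 4
imul       → 7 -180 144

[7, -180, 144]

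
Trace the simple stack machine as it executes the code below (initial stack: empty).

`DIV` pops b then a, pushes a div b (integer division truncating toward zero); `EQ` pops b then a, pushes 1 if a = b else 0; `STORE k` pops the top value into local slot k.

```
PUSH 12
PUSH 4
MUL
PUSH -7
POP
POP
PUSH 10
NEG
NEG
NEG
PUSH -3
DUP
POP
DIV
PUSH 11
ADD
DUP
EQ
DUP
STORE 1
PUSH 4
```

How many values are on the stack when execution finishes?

2

PUSH 12  [12]
PUSH 4   [12, 4]
MUL      [48]
PUSH -7  [48, -7]
POP      [48]
POP      []
PUSH 10  [10]
NEG      [-10]
NEG      [10]
NEG      [-10]
PUSH -3  [-10, -3]
DUP      [-10, -3, -3]
POP      [-10, -3]
DIV      [3]
PUSH 11  [3, 11]
ADD      [14]
DUP      [14, 14]
EQ       [1]
DUP      [1, 1]
STORE 1  [1]
PUSH 4   [1, 4]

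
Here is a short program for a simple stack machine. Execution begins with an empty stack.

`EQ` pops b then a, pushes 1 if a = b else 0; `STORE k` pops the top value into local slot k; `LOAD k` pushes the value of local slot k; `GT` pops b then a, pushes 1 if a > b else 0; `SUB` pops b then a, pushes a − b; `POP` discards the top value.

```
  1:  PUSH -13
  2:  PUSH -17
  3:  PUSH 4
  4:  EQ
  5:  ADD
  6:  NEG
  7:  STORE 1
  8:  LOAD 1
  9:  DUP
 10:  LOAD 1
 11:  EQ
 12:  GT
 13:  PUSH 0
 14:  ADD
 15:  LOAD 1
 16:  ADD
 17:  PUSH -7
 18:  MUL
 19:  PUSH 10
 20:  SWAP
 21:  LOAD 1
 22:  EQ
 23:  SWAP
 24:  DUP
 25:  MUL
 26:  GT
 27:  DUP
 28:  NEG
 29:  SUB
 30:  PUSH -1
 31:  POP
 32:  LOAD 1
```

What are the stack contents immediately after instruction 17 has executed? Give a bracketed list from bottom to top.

[14, -7]

PUSH -13  -13
PUSH -17  -13 -17
PUSH 4    -13 -17 4
EQ        -13 0
ADD       -13
NEG       13
STORE 1   (empty)
LOAD 1    13
DUP       13 13
LOAD 1    13 13 13
EQ        13 1
GT        1
PUSH 0    1 0
ADD       1
LOAD 1    1 13
ADD       14
PUSH -7   14 -7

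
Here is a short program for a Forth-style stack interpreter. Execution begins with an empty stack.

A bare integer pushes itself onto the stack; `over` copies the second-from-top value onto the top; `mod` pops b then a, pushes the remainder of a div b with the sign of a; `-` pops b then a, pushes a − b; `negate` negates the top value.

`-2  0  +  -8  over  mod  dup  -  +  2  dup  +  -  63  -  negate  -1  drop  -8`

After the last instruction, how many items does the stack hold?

2

-2     → [-2]
0      → [-2, 0]
+      → [-2]
-8     → [-2, -8]
over   → [-2, -8, -2]
mod    → [-2, 0]
dup    → [-2, 0, 0]
-      → [-2, 0]
+      → [-2]
2      → [-2, 2]
dup    → [-2, 2, 2]
+      → [-2, 4]
-      → [-6]
63     → [-6, 63]
-      → [-69]
negate → [69]
-1     → [69, -1]
drop   → [69]
-8     → [69, -8]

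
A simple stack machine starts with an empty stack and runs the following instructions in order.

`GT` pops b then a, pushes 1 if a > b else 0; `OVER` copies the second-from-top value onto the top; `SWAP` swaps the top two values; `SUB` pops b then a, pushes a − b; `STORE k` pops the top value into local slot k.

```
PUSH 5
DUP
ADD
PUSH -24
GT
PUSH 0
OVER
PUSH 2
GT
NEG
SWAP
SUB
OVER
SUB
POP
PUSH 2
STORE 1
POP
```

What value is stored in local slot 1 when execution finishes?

2

PUSH 5    5
DUP       5 5
ADD       10
PUSH -24  10 -24
GT        1
PUSH 0    1 0
OVER      1 0 1
PUSH 2    1 0 1 2
GT        1 0 0
NEG       1 0 0
SWAP      1 0 0
SUB       1 0
OVER      1 0 1
SUB       1 -1
POP       1
PUSH 2    1 2
STORE 1   1
POP       (empty)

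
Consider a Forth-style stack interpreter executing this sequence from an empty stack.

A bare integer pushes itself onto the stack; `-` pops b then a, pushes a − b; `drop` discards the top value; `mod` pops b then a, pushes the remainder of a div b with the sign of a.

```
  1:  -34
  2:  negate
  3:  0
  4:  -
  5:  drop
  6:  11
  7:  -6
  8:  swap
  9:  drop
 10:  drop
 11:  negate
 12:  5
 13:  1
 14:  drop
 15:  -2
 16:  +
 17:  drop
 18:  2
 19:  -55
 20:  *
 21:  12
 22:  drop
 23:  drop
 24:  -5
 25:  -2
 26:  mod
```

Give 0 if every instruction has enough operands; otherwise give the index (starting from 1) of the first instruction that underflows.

-34     -34
negate  34
0       34 0
-       34
drop    (empty)
11      11
-6      11 -6
swap    -6 11
drop    -6
drop    (empty)
negate  — needs 1 operand, stack has 0 → underflow

11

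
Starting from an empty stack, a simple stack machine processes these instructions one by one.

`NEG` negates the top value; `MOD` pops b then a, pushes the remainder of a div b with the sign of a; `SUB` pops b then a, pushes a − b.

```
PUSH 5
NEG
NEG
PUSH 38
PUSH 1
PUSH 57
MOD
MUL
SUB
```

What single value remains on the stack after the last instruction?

-33

PUSH 5  → [5]
NEG     → [-5]
NEG     → [5]
PUSH 38 → [5, 38]
PUSH 1  → [5, 38, 1]
PUSH 57 → [5, 38, 1, 57]
MOD     → [5, 38, 1]
MUL     → [5, 38]
SUB     → [-33]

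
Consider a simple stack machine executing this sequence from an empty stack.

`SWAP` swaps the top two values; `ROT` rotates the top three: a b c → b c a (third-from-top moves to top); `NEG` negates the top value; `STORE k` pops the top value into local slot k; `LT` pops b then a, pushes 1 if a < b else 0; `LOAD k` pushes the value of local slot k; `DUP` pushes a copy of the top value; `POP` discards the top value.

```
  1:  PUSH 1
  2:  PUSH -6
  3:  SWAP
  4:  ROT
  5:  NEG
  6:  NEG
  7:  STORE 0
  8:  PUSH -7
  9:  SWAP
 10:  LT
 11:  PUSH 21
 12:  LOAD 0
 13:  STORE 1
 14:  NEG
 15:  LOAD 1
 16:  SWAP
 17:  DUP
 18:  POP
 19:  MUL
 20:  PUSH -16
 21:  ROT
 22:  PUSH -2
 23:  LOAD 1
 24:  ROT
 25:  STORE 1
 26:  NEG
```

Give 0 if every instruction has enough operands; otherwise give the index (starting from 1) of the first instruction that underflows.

4

PUSH 1  -> 1
PUSH -6 -> 1 -6
SWAP    -> -6 1
ROT  — needs 3 operands, stack has 2 → underflow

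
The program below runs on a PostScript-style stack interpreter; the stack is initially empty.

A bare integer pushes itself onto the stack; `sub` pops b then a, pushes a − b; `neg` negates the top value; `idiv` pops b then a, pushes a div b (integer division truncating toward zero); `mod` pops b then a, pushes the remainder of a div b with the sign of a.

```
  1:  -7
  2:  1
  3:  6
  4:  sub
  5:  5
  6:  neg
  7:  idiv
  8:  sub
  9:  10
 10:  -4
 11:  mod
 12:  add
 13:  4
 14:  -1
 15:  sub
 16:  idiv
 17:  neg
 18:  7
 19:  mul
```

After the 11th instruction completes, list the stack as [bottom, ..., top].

-7    [-7]
1     [-7, 1]
6     [-7, 1, 6]
sub   [-7, -5]
5     [-7, -5, 5]
neg   [-7, -5, -5]
idiv  [-7, 1]
sub   [-8]
10    [-8, 10]
-4    [-8, 10, -4]
mod   [-8, 2]

[-8, 2]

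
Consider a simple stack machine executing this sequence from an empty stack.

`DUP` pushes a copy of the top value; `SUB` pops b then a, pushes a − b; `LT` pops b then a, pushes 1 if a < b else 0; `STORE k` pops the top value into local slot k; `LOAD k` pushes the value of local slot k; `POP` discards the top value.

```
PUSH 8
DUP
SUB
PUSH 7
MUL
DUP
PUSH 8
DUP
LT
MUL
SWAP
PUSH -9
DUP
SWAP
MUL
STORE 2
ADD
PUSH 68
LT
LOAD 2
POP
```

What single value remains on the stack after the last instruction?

PUSH 8  -> [8]
DUP     -> [8, 8]
SUB     -> [0]
PUSH 7  -> [0, 7]
MUL     -> [0]
DUP     -> [0, 0]
PUSH 8  -> [0, 0, 8]
DUP     -> [0, 0, 8, 8]
LT      -> [0, 0, 0]
MUL     -> [0, 0]
SWAP    -> [0, 0]
PUSH -9 -> [0, 0, -9]
DUP     -> [0, 0, -9, -9]
SWAP    -> [0, 0, -9, -9]
MUL     -> [0, 0, 81]
STORE 2 -> [0, 0]
ADD     -> [0]
PUSH 68 -> [0, 68]
LT      -> [1]
LOAD 2  -> [1, 81]
POP     -> [1]

1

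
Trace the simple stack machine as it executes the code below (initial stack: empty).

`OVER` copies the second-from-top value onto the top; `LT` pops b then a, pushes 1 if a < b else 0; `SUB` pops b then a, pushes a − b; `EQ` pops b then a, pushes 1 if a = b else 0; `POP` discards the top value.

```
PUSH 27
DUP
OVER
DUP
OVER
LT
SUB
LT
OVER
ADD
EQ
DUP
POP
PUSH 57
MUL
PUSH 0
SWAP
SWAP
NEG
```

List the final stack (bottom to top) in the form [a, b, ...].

[57, 0]

PUSH 27 -> [27]
DUP     -> [27, 27]
OVER    -> [27, 27, 27]
DUP     -> [27, 27, 27, 27]
OVER    -> [27, 27, 27, 27, 27]
LT      -> [27, 27, 27, 0]
SUB     -> [27, 27, 27]
LT      -> [27, 0]
OVER    -> [27, 0, 27]
ADD     -> [27, 27]
EQ      -> [1]
DUP     -> [1, 1]
POP     -> [1]
PUSH 57 -> [1, 57]
MUL     -> [57]
PUSH 0  -> [57, 0]
SWAP    -> [0, 57]
SWAP    -> [57, 0]
NEG     -> [57, 0]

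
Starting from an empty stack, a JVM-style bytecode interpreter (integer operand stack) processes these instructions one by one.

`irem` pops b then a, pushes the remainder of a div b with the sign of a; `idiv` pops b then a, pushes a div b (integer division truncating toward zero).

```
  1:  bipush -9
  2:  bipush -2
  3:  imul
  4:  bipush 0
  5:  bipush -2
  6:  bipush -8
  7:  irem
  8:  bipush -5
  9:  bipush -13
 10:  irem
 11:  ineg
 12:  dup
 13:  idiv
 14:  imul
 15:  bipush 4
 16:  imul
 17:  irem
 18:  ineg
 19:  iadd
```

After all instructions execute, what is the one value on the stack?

18

bipush -9  → [-9]
bipush -2  → [-9, -2]
imul       → [18]
bipush 0   → [18, 0]
bipush -2  → [18, 0, -2]
bipush -8  → [18, 0, -2, -8]
irem       → [18, 0, -2]
bipush -5  → [18, 0, -2, -5]
bipush -13 → [18, 0, -2, -5, -13]
irem       → [18, 0, -2, -5]
ineg       → [18, 0, -2, 5]
dup        → [18, 0, -2, 5, 5]
idiv       → [18, 0, -2, 1]
imul       → [18, 0, -2]
bipush 4   → [18, 0, -2, 4]
imul       → [18, 0, -8]
irem       → [18, 0]
ineg       → [18, 0]
iadd       → [18]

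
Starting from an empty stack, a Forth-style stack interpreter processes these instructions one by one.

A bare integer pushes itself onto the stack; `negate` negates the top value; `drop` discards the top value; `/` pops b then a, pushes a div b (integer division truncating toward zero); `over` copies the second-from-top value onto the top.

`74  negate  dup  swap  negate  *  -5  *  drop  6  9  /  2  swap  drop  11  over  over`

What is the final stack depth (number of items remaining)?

4

74      74
negate  -74
dup     -74 -74
swap    -74 -74
negate  -74 74
*       -5476
-5      -5476 -5
*       27380
drop    (empty)
6       6
9       6 9
/       0
2       0 2
swap    2 0
drop    2
11      2 11
over    2 11 2
over    2 11 2 11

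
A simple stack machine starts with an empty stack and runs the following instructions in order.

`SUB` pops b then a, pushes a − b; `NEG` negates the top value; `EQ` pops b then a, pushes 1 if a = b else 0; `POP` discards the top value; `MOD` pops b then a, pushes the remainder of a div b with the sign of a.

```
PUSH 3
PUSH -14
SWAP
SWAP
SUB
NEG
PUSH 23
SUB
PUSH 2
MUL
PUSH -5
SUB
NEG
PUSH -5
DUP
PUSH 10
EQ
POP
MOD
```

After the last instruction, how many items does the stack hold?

1

PUSH 3    3
PUSH -14  3 -14
SWAP      -14 3
SWAP      3 -14
SUB       17
NEG       -17
PUSH 23   -17 23
SUB       -40
PUSH 2    -40 2
MUL       -80
PUSH -5   -80 -5
SUB       -75
NEG       75
PUSH -5   75 -5
DUP       75 -5 -5
PUSH 10   75 -5 -5 10
EQ        75 -5 0
POP       75 -5
MOD       0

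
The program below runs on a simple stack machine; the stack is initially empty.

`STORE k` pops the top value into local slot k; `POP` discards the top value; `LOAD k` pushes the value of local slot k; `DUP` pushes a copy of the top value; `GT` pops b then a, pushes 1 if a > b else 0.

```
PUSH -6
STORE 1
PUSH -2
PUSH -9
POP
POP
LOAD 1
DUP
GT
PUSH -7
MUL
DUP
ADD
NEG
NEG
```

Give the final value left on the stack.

PUSH -6 → [-6]
STORE 1 → []
PUSH -2 → [-2]
PUSH -9 → [-2, -9]
POP     → [-2]
POP     → []
LOAD 1  → [-6]
DUP     → [-6, -6]
GT      → [0]
PUSH -7 → [0, -7]
MUL     → [0]
DUP     → [0, 0]
ADD     → [0]
NEG     → [0]
NEG     → [0]

0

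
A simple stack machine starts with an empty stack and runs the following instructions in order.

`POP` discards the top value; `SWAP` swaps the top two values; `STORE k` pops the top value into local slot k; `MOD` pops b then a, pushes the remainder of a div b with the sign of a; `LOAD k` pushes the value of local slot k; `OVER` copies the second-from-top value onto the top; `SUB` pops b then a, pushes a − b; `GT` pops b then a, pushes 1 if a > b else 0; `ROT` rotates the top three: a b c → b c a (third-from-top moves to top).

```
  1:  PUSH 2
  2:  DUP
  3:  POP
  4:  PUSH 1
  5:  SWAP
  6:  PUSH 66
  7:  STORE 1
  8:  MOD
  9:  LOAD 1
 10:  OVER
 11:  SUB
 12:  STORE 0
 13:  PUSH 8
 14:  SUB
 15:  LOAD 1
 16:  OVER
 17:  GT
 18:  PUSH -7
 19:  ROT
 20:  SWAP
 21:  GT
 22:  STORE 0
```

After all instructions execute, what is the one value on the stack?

1

PUSH 2  -> [2]
DUP     -> [2, 2]
POP     -> [2]
PUSH 1  -> [2, 1]
SWAP    -> [1, 2]
PUSH 66 -> [1, 2, 66]
STORE 1 -> [1, 2]
MOD     -> [1]
LOAD 1  -> [1, 66]
OVER    -> [1, 66, 1]
SUB     -> [1, 65]
STORE 0 -> [1]
PUSH 8  -> [1, 8]
SUB     -> [-7]
LOAD 1  -> [-7, 66]
OVER    -> [-7, 66, -7]
GT      -> [-7, 1]
PUSH -7 -> [-7, 1, -7]
ROT     -> [1, -7, -7]
SWAP    -> [1, -7, -7]
GT      -> [1, 0]
STORE 0 -> [1]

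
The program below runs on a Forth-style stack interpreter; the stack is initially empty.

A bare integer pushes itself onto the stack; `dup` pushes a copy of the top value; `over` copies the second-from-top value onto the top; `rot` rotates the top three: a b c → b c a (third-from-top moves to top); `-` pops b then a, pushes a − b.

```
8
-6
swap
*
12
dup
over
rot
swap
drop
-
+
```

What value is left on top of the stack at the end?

8    → [8]
-6   → [8, -6]
swap → [-6, 8]
*    → [-48]
12   → [-48, 12]
dup  → [-48, 12, 12]
over → [-48, 12, 12, 12]
rot  → [-48, 12, 12, 12]
swap → [-48, 12, 12, 12]
drop → [-48, 12, 12]
-    → [-48, 0]
+    → [-48]

-48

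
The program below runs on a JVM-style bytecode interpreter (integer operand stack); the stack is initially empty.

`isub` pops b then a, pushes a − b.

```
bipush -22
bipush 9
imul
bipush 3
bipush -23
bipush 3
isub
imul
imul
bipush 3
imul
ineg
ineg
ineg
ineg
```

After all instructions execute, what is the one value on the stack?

bipush -22 -> [-22]
bipush 9   -> [-22, 9]
imul       -> [-198]
bipush 3   -> [-198, 3]
bipush -23 -> [-198, 3, -23]
bipush 3   -> [-198, 3, -23, 3]
isub       -> [-198, 3, -26]
imul       -> [-198, -78]
imul       -> [15444]
bipush 3   -> [15444, 3]
imul       -> [46332]
ineg       -> [-46332]
ineg       -> [46332]
ineg       -> [-46332]
ineg       -> [46332]

46332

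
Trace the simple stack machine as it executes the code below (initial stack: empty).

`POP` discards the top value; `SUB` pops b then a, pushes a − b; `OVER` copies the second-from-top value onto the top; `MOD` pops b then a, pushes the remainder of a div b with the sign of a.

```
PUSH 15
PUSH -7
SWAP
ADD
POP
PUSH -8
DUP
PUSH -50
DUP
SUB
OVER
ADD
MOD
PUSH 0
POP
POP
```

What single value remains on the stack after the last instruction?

PUSH 15  : [15]
PUSH -7  : [15, -7]
SWAP     : [-7, 15]
ADD      : [8]
POP      : []
PUSH -8  : [-8]
DUP      : [-8, -8]
PUSH -50 : [-8, -8, -50]
DUP      : [-8, -8, -50, -50]
SUB      : [-8, -8, 0]
OVER     : [-8, -8, 0, -8]
ADD      : [-8, -8, -8]
MOD      : [-8, 0]
PUSH 0   : [-8, 0, 0]
POP      : [-8, 0]
POP      : [-8]

-8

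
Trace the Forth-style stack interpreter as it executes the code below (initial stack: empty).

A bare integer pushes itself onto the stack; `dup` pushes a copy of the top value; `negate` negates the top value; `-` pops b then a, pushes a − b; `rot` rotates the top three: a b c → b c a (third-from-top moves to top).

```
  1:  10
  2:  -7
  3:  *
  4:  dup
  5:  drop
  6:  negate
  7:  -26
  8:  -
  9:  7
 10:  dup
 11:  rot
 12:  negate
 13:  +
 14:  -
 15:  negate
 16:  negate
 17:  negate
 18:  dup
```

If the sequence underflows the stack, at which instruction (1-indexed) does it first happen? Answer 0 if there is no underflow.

10     → [10]
-7     → [10, -7]
*      → [-70]
dup    → [-70, -70]
drop   → [-70]
negate → [70]
-26    → [70, -26]
-      → [96]
7      → [96, 7]
dup    → [96, 7, 7]
rot    → [7, 7, 96]
negate → [7, 7, -96]
+      → [7, -89]
-      → [96]
negate → [-96]
negate → [96]
negate → [-96]
dup    → [-96, -96]

0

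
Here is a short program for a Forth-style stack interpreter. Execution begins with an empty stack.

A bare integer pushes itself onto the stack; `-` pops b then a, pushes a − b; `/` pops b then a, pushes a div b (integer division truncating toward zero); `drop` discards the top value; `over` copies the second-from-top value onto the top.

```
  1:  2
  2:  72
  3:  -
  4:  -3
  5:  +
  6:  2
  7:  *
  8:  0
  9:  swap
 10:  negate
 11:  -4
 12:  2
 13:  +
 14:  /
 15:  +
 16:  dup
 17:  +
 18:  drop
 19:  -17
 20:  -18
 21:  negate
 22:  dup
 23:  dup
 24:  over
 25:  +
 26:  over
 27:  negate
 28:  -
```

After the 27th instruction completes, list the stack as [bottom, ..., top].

2      -> [2]
72     -> [2, 72]
-      -> [-70]
-3     -> [-70, -3]
+      -> [-73]
2      -> [-73, 2]
*      -> [-146]
0      -> [-146, 0]
swap   -> [0, -146]
negate -> [0, 146]
-4     -> [0, 146, -4]
2      -> [0, 146, -4, 2]
+      -> [0, 146, -2]
/      -> [0, -73]
+      -> [-73]
dup    -> [-73, -73]
+      -> [-146]
drop   -> []
-17    -> [-17]
-18    -> [-17, -18]
negate -> [-17, 18]
dup    -> [-17, 18, 18]
dup    -> [-17, 18, 18, 18]
over   -> [-17, 18, 18, 18, 18]
+      -> [-17, 18, 18, 36]
over   -> [-17, 18, 18, 36, 18]
negate -> [-17, 18, 18, 36, -18]

[-17, 18, 18, 36, -18]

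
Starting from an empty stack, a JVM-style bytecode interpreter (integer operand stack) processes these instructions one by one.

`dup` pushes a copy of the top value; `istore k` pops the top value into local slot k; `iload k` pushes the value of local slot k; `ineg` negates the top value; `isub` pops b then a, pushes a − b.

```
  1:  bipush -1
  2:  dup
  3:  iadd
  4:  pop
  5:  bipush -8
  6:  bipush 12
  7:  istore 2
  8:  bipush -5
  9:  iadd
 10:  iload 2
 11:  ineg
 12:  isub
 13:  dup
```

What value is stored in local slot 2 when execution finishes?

12

bipush -1 : [-1]
dup       : [-1, -1]
iadd      : [-2]
pop       : []
bipush -8 : [-8]
bipush 12 : [-8, 12]
istore 2  : [-8]
bipush -5 : [-8, -5]
iadd      : [-13]
iload 2   : [-13, 12]
ineg      : [-13, -12]
isub      : [-1]
dup       : [-1, -1]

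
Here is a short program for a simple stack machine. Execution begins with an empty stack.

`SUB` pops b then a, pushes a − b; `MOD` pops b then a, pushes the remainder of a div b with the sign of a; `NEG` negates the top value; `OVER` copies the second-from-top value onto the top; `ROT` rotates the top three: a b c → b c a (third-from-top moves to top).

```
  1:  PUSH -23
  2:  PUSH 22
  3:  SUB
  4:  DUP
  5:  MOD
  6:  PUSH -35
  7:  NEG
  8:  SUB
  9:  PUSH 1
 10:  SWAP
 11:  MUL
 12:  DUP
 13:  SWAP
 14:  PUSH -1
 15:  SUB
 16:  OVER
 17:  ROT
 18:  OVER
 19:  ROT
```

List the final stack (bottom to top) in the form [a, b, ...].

[-34, -35, -35, -35]

PUSH -23 → -23
PUSH 22  → -23 22
SUB      → -45
DUP      → -45 -45
MOD      → 0
PUSH -35 → 0 -35
NEG      → 0 35
SUB      → -35
PUSH 1   → -35 1
SWAP     → 1 -35
MUL      → -35
DUP      → -35 -35
SWAP     → -35 -35
PUSH -1  → -35 -35 -1
SUB      → -35 -34
OVER     → -35 -34 -35
ROT      → -34 -35 -35
OVER     → -34 -35 -35 -35
ROT      → -34 -35 -35 -35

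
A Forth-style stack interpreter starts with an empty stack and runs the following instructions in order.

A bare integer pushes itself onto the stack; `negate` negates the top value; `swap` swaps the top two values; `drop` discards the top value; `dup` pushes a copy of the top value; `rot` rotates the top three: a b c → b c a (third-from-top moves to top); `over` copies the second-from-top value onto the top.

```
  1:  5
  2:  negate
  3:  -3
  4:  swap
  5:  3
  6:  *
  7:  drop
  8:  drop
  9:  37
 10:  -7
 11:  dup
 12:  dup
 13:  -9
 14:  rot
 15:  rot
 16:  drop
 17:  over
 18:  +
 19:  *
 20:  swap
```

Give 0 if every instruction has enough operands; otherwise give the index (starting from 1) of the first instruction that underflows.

0

5      → 5
negate → -5
-3     → -5 -3
swap   → -3 -5
3      → -3 -5 3
*      → -3 -15
drop   → -3
drop   → (empty)
37     → 37
-7     → 37 -7
dup    → 37 -7 -7
dup    → 37 -7 -7 -7
-9     → 37 -7 -7 -7 -9
rot    → 37 -7 -7 -9 -7
rot    → 37 -7 -9 -7 -7
drop   → 37 -7 -9 -7
over   → 37 -7 -9 -7 -9
+      → 37 -7 -9 -16
*      → 37 -7 144
swap   → 37 144 -7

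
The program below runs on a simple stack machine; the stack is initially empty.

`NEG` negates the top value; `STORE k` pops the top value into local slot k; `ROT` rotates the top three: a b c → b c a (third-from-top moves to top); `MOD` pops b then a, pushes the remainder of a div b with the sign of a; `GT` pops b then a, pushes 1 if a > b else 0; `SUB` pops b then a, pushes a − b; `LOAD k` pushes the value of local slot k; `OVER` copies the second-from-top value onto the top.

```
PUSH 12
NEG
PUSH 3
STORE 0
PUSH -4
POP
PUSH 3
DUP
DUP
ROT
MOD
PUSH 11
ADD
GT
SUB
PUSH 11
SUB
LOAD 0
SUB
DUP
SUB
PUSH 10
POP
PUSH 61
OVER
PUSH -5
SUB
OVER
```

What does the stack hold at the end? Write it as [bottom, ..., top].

[0, 61, 5, 61]

PUSH 12 → 12
NEG     → -12
PUSH 3  → -12 3
STORE 0 → -12
PUSH -4 → -12 -4
POP     → -12
PUSH 3  → -12 3
DUP     → -12 3 3
DUP     → -12 3 3 3
ROT     → -12 3 3 3
MOD     → -12 3 0
PUSH 11 → -12 3 0 11
ADD     → -12 3 11
GT      → -12 0
SUB     → -12
PUSH 11 → -12 11
SUB     → -23
LOAD 0  → -23 3
SUB     → -26
DUP     → -26 -26
SUB     → 0
PUSH 10 → 0 10
POP     → 0
PUSH 61 → 0 61
OVER    → 0 61 0
PUSH -5 → 0 61 0 -5
SUB     → 0 61 5
OVER    → 0 61 5 61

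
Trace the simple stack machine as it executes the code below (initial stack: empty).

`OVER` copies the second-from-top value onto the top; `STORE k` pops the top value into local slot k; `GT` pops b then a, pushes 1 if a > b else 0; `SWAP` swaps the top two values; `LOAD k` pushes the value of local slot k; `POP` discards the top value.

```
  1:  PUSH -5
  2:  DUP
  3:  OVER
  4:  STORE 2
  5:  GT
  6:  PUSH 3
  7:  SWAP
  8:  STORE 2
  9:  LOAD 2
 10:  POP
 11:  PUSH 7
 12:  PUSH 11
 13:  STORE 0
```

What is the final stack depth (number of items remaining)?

PUSH -5 → -5
DUP     → -5 -5
OVER    → -5 -5 -5
STORE 2 → -5 -5
GT      → 0
PUSH 3  → 0 3
SWAP    → 3 0
STORE 2 → 3
LOAD 2  → 3 0
POP     → 3
PUSH 7  → 3 7
PUSH 11 → 3 7 11
STORE 0 → 3 7

2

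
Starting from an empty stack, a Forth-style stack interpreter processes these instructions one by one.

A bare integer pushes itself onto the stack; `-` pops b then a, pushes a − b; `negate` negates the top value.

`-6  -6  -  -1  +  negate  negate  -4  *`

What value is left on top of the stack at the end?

4

-6     -> -6
-6     -> -6 -6
-      -> 0
-1     -> 0 -1
+      -> -1
negate -> 1
negate -> -1
-4     -> -1 -4
*      -> 4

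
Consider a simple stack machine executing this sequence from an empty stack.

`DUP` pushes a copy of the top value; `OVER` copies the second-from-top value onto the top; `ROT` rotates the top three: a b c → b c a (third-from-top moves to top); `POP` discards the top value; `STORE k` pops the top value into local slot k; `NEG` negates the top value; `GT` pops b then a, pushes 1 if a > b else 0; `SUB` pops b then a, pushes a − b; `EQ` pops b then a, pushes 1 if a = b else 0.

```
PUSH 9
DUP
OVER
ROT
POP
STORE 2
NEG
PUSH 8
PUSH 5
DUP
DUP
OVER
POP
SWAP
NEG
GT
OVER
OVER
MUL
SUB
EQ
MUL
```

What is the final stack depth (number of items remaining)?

PUSH 9  : [9]
DUP     : [9, 9]
OVER    : [9, 9, 9]
ROT     : [9, 9, 9]
POP     : [9, 9]
STORE 2 : [9]
NEG     : [-9]
PUSH 8  : [-9, 8]
PUSH 5  : [-9, 8, 5]
DUP     : [-9, 8, 5, 5]
DUP     : [-9, 8, 5, 5, 5]
OVER    : [-9, 8, 5, 5, 5, 5]
POP     : [-9, 8, 5, 5, 5]
SWAP    : [-9, 8, 5, 5, 5]
NEG     : [-9, 8, 5, 5, -5]
GT      : [-9, 8, 5, 1]
OVER    : [-9, 8, 5, 1, 5]
OVER    : [-9, 8, 5, 1, 5, 1]
MUL     : [-9, 8, 5, 1, 5]
SUB     : [-9, 8, 5, -4]
EQ      : [-9, 8, 0]
MUL     : [-9, 0]

2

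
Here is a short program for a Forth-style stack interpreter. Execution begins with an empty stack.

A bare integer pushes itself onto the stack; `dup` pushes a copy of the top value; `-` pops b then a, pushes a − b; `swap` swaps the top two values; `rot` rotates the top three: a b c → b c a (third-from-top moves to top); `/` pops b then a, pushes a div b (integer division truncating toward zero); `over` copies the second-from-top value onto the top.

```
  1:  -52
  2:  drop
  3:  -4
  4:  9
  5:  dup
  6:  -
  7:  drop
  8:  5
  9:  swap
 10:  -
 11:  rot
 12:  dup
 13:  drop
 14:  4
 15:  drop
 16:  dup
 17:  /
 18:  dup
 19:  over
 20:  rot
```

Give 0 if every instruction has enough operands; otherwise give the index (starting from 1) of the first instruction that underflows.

-52  -> [-52]
drop -> []
-4   -> [-4]
9    -> [-4, 9]
dup  -> [-4, 9, 9]
-    -> [-4, 0]
drop -> [-4]
5    -> [-4, 5]
swap -> [5, -4]
-    -> [9]
rot  — needs 3 operands, stack has 1 → underflow

11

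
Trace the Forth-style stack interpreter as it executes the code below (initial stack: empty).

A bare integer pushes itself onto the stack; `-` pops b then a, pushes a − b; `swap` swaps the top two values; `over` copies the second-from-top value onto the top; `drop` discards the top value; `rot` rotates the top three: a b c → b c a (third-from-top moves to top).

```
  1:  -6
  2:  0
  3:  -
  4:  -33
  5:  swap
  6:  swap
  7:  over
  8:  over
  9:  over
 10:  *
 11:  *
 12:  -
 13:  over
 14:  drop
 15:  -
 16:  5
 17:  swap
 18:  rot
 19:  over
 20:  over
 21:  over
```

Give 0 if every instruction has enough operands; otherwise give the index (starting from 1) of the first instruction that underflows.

18

-6   -> -6
0    -> -6 0
-    -> -6
-33  -> -6 -33
swap -> -33 -6
swap -> -6 -33
over -> -6 -33 -6
over -> -6 -33 -6 -33
over -> -6 -33 -6 -33 -6
*    -> -6 -33 -6 198
*    -> -6 -33 -1188
-    -> -6 1155
over -> -6 1155 -6
drop -> -6 1155
-    -> -1161
5    -> -1161 5
swap -> 5 -1161
rot  — needs 3 operands, stack has 2 → underflow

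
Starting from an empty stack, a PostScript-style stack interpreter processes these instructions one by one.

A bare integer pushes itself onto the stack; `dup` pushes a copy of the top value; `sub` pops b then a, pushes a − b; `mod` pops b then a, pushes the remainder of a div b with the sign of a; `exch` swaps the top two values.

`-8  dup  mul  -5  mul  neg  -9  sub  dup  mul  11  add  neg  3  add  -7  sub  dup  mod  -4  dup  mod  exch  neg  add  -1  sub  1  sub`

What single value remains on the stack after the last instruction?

-8   : -8
dup  : -8 -8
mul  : 64
-5   : 64 -5
mul  : -320
neg  : 320
-9   : 320 -9
sub  : 329
dup  : 329 329
mul  : 108241
11   : 108241 11
add  : 108252
neg  : -108252
3    : -108252 3
add  : -108249
-7   : -108249 -7
sub  : -108242
dup  : -108242 -108242
mod  : 0
-4   : 0 -4
dup  : 0 -4 -4
mod  : 0 0
exch : 0 0
neg  : 0 0
add  : 0
-1   : 0 -1
sub  : 1
1    : 1 1
sub  : 0

0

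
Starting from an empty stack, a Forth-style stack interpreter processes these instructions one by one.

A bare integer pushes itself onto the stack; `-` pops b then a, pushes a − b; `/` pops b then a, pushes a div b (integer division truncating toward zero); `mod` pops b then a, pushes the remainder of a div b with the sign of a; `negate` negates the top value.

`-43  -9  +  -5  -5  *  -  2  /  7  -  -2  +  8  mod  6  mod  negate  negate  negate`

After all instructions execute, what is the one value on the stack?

1

-43    → [-43]
-9     → [-43, -9]
+      → [-52]
-5     → [-52, -5]
-5     → [-52, -5, -5]
*      → [-52, 25]
-      → [-77]
2      → [-77, 2]
/      → [-38]
7      → [-38, 7]
-      → [-45]
-2     → [-45, -2]
+      → [-47]
8      → [-47, 8]
mod    → [-7]
6      → [-7, 6]
mod    → [-1]
negate → [1]
negate → [-1]
negate → [1]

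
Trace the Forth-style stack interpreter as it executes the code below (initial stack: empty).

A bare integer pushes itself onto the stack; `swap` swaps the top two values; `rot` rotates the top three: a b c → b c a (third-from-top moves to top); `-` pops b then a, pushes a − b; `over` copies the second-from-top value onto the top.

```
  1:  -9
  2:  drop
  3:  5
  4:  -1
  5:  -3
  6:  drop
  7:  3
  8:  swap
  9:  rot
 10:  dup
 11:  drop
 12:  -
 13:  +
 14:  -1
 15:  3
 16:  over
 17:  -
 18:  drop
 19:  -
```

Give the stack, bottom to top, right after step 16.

[-3, -1, 3, -1]

-9   : -9
drop : (empty)
5    : 5
-1   : 5 -1
-3   : 5 -1 -3
drop : 5 -1
3    : 5 -1 3
swap : 5 3 -1
rot  : 3 -1 5
dup  : 3 -1 5 5
drop : 3 -1 5
-    : 3 -6
+    : -3
-1   : -3 -1
3    : -3 -1 3
over : -3 -1 3 -1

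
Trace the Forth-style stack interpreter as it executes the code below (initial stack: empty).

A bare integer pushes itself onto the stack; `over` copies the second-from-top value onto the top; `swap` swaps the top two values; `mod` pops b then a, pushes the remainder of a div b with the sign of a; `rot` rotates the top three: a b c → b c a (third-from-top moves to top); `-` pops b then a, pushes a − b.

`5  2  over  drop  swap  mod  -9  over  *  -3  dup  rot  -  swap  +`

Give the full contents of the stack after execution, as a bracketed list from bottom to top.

5     5
2     5 2
over  5 2 5
drop  5 2
swap  2 5
mod   2
-9    2 -9
over  2 -9 2
*     2 -18
-3    2 -18 -3
dup   2 -18 -3 -3
rot   2 -3 -3 -18
-     2 -3 15
swap  2 15 -3
+     2 12

[2, 12]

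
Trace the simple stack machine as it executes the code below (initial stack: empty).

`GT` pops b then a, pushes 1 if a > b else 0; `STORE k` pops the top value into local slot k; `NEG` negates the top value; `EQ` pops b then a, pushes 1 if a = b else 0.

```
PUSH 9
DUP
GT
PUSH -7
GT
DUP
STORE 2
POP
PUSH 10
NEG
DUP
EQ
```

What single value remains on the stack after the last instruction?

1

PUSH 9   [9]
DUP      [9, 9]
GT       [0]
PUSH -7  [0, -7]
GT       [1]
DUP      [1, 1]
STORE 2  [1]
POP      []
PUSH 10  [10]
NEG      [-10]
DUP      [-10, -10]
EQ       [1]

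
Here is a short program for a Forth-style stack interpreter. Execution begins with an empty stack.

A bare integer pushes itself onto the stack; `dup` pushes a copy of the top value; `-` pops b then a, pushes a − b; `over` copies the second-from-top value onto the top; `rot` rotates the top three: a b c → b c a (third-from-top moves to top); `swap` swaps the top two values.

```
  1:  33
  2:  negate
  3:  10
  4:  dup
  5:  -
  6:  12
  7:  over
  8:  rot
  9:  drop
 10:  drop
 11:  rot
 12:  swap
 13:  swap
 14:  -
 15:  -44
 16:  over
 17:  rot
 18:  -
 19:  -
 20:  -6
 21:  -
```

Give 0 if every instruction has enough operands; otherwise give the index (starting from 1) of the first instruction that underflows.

11

33     → [33]
negate → [-33]
10     → [-33, 10]
dup    → [-33, 10, 10]
-      → [-33, 0]
12     → [-33, 0, 12]
over   → [-33, 0, 12, 0]
rot    → [-33, 12, 0, 0]
drop   → [-33, 12, 0]
drop   → [-33, 12]
rot  — needs 3 operands, stack has 2 → underflow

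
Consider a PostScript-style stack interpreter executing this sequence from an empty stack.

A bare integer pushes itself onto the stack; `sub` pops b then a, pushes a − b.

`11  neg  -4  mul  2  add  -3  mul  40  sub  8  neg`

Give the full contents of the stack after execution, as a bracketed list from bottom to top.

[-178, -8]

11   [11]
neg  [-11]
-4   [-11, -4]
mul  [44]
2    [44, 2]
add  [46]
-3   [46, -3]
mul  [-138]
40   [-138, 40]
sub  [-178]
8    [-178, 8]
neg  [-178, -8]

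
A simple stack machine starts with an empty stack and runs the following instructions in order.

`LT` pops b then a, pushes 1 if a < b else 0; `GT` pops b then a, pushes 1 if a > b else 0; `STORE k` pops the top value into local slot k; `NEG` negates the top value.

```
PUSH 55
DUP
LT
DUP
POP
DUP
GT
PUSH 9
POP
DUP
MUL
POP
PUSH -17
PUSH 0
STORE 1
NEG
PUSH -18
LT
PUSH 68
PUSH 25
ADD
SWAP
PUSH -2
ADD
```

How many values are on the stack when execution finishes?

2

PUSH 55   55
DUP       55 55
LT        0
DUP       0 0
POP       0
DUP       0 0
GT        0
PUSH 9    0 9
POP       0
DUP       0 0
MUL       0
POP       (empty)
PUSH -17  -17
PUSH 0    -17 0
STORE 1   -17
NEG       17
PUSH -18  17 -18
LT        0
PUSH 68   0 68
PUSH 25   0 68 25
ADD       0 93
SWAP      93 0
PUSH -2   93 0 -2
ADD       93 -2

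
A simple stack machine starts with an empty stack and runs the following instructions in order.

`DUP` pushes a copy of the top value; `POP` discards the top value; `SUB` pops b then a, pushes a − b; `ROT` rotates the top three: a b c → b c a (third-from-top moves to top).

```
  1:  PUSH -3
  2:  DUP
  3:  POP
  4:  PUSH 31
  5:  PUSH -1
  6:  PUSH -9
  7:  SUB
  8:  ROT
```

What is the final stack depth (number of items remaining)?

PUSH -3 → [-3]
DUP     → [-3, -3]
POP     → [-3]
PUSH 31 → [-3, 31]
PUSH -1 → [-3, 31, -1]
PUSH -9 → [-3, 31, -1, -9]
SUB     → [-3, 31, 8]
ROT     → [31, 8, -3]

3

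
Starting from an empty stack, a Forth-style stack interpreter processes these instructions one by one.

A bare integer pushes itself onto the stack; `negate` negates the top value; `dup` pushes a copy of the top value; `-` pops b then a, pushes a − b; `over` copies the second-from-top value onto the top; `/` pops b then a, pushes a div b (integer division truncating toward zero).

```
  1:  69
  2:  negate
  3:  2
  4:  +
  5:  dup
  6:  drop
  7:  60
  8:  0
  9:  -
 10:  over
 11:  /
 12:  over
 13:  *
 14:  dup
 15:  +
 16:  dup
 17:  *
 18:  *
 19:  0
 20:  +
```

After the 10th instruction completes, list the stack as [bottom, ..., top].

[-67, 60, -67]

69      [69]
negate  [-69]
2       [-69, 2]
+       [-67]
dup     [-67, -67]
drop    [-67]
60      [-67, 60]
0       [-67, 60, 0]
-       [-67, 60]
over    [-67, 60, -67]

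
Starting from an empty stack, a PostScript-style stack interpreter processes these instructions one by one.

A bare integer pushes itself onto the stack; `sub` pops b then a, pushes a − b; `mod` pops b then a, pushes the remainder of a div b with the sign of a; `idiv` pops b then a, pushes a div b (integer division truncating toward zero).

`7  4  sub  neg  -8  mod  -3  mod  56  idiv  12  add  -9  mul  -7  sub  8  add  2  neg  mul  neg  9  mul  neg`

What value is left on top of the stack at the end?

1674

7    : [7]
4    : [7, 4]
sub  : [3]
neg  : [-3]
-8   : [-3, -8]
mod  : [-3]
-3   : [-3, -3]
mod  : [0]
56   : [0, 56]
idiv : [0]
12   : [0, 12]
add  : [12]
-9   : [12, -9]
mul  : [-108]
-7   : [-108, -7]
sub  : [-101]
8    : [-101, 8]
add  : [-93]
2    : [-93, 2]
neg  : [-93, -2]
mul  : [186]
neg  : [-186]
9    : [-186, 9]
mul  : [-1674]
neg  : [1674]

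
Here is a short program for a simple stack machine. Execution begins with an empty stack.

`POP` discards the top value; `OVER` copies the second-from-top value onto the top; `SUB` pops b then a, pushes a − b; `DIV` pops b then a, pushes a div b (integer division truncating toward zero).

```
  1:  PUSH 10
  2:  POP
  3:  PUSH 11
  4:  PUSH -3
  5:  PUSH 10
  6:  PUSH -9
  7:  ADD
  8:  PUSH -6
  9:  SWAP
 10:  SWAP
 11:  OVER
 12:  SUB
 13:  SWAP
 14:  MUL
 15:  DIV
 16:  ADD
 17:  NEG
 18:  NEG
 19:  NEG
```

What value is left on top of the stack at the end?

-11

PUSH 10  10
POP      (empty)
PUSH 11  11
PUSH -3  11 -3
PUSH 10  11 -3 10
PUSH -9  11 -3 10 -9
ADD      11 -3 1
PUSH -6  11 -3 1 -6
SWAP     11 -3 -6 1
SWAP     11 -3 1 -6
OVER     11 -3 1 -6 1
SUB      11 -3 1 -7
SWAP     11 -3 -7 1
MUL      11 -3 -7
DIV      11 0
ADD      11
NEG      -11
NEG      11
NEG      -11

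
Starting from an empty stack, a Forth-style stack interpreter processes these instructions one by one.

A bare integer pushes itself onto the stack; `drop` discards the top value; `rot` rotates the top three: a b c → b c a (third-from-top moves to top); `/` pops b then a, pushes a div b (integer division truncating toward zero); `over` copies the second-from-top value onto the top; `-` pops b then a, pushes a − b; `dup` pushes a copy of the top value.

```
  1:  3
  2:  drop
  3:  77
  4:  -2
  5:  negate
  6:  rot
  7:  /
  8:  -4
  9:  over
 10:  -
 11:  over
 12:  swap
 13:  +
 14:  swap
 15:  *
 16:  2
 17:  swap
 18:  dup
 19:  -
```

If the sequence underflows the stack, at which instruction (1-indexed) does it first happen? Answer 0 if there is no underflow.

6

3      → [3]
drop   → []
77     → [77]
-2     → [77, -2]
negate → [77, 2]
rot  — needs 3 operands, stack has 2 → underflow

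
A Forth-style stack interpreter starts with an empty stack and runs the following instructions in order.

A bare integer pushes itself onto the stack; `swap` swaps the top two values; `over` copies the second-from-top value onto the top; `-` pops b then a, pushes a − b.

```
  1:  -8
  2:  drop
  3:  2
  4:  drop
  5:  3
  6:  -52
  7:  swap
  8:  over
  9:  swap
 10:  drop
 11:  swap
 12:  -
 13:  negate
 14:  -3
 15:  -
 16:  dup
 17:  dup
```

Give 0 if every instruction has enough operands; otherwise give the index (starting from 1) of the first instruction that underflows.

0

-8     : -8
drop   : (empty)
2      : 2
drop   : (empty)
3      : 3
-52    : 3 -52
swap   : -52 3
over   : -52 3 -52
swap   : -52 -52 3
drop   : -52 -52
swap   : -52 -52
-      : 0
negate : 0
-3     : 0 -3
-      : 3
dup    : 3 3
dup    : 3 3 3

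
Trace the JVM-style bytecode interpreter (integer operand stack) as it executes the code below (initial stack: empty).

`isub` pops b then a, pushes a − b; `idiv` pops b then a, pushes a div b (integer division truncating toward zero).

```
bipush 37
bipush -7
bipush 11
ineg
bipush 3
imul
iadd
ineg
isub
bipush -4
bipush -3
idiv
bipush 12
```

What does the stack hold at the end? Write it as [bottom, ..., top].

bipush 37 : [37]
bipush -7 : [37, -7]
bipush 11 : [37, -7, 11]
ineg      : [37, -7, -11]
bipush 3  : [37, -7, -11, 3]
imul      : [37, -7, -33]
iadd      : [37, -40]
ineg      : [37, 40]
isub      : [-3]
bipush -4 : [-3, -4]
bipush -3 : [-3, -4, -3]
idiv      : [-3, 1]
bipush 12 : [-3, 1, 12]

[-3, 1, 12]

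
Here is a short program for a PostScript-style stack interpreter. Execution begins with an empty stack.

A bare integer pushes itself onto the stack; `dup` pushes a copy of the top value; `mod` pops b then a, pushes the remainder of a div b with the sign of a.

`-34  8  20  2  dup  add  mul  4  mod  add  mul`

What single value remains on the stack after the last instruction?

-272

-34 -> [-34]
8   -> [-34, 8]
20  -> [-34, 8, 20]
2   -> [-34, 8, 20, 2]
dup -> [-34, 8, 20, 2, 2]
add -> [-34, 8, 20, 4]
mul -> [-34, 8, 80]
4   -> [-34, 8, 80, 4]
mod -> [-34, 8, 0]
add -> [-34, 8]
mul -> [-272]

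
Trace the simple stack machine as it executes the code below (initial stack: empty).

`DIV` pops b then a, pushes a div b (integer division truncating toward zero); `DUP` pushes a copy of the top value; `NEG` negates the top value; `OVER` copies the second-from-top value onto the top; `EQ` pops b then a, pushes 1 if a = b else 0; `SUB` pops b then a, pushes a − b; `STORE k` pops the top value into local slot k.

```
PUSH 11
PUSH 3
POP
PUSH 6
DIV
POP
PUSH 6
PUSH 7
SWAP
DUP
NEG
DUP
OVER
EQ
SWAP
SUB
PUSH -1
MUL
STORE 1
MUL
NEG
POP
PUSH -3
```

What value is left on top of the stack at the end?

PUSH 11 -> 11
PUSH 3  -> 11 3
POP     -> 11
PUSH 6  -> 11 6
DIV     -> 1
POP     -> (empty)
PUSH 6  -> 6
PUSH 7  -> 6 7
SWAP    -> 7 6
DUP     -> 7 6 6
NEG     -> 7 6 -6
DUP     -> 7 6 -6 -6
OVER    -> 7 6 -6 -6 -6
EQ      -> 7 6 -6 1
SWAP    -> 7 6 1 -6
SUB     -> 7 6 7
PUSH -1 -> 7 6 7 -1
MUL     -> 7 6 -7
STORE 1 -> 7 6
MUL     -> 42
NEG     -> -42
POP     -> (empty)
PUSH -3 -> -3

-3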